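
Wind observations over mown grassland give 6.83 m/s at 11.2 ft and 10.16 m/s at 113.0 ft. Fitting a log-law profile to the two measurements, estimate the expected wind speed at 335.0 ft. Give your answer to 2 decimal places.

11.73 m/s

Log law: V ∝ ln(z/z₀). From the pair, with r = V₁/V₂ = 0.67224,
ln z₀ = (ln z₁ − r·ln z₂)/(1 − r) = (2.4159 − 0.67224×4.7274)/0.32776 = -2.3250 → z₀ = 0.09778 ft
V₃ = V₁ · ln(z₃/z₀)/ln(z₁/z₀) = 6.83 × 8.1392/4.7410 = 11.7256 m/s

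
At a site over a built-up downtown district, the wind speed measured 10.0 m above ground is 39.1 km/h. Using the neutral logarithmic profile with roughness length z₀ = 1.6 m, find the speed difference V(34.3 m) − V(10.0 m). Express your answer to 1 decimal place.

26.3 km/h

Log law: V₂ = V₁ · ln(z₂/z₀)/ln(z₁/z₀) = 39.1 × 3.0651/1.8326 = 65.3979 km/h
ΔV = 65.3979 − 39.1 = 26.2979 km/h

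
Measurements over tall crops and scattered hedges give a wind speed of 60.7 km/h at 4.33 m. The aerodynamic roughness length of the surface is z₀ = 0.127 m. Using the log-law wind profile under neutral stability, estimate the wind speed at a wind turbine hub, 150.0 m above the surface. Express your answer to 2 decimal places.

121.67 km/h

Log law: V(z) ∝ ln(z/z₀), so V₂/V₁ = ln(z₂/z₀) / ln(z₁/z₀).
ln(150.0/0.127) = 7.0742, ln(4.33/0.127) = 3.5291
V₂ = 60.7 × 7.0742/3.5291 = 60.7 × 2.0045 = 121.6740 km/h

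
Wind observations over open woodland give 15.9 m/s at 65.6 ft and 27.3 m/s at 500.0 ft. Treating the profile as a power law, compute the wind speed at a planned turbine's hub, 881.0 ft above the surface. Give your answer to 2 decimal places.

First find α: α = ln(V₂/V₁)/ln(z₂/z₁) = ln(27.3/15.9)/ln(500.0/65.6) = 0.54057/2.03103 = 0.2662
Extrapolate from 500.0 ft to 881.0 ft: V₃ = 27.3 × (881.0/500.0)^0.2662 = 27.3 × 1.1627 = 31.7423 m/s

31.74 m/s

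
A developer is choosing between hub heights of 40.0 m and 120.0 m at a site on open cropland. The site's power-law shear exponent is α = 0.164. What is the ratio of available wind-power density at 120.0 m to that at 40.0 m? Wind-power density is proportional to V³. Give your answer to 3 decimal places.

Speed ratio: V_B/V_A = (z_B/z_A)^α = (120.0/40.0)^0.164 = (3.0000)^0.164 = 1.19742
Power-density ratio: P_B/P_A = (V_B/V_A)³ = (1.19742)³ = 1.71689

1.717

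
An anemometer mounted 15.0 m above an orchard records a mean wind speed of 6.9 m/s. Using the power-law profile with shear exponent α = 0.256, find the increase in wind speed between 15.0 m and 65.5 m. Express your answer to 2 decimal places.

Power law: V₂ = V₁ · (z₂/z₁)^α = 6.9 × (4.3667)^0.256 = 10.0630 m/s
ΔV = 10.0630 − 6.9 = 3.1630 m/s

3.16 m/s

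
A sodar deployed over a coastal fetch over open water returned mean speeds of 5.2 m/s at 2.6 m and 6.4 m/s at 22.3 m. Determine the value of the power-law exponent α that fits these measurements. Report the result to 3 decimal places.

Power law: V₂/V₁ = (z₂/z₁)^α ⇒ α = ln(V₂/V₁) / ln(z₂/z₁)
α = ln(6.4/5.2) / ln(22.3/2.6) = ln(1.2308) / ln(8.5769)
  = 0.20764 / 2.14908 = 0.09662

α ≈ 0.097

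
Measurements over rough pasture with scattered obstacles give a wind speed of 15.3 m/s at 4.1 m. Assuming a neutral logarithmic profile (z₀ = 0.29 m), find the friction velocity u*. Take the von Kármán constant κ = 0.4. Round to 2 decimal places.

u* ≈ 2.31 m/s

Log law: V(z) = (u*/κ) · ln(z/z₀) ⇒ u* = κ · V / ln(z/z₀)
u* = 0.4 × 15.3 / ln(4.1/0.29) = 0.4 × 15.3 / 2.6489
   = 6.1200 / 2.6489 = 2.3104 m/s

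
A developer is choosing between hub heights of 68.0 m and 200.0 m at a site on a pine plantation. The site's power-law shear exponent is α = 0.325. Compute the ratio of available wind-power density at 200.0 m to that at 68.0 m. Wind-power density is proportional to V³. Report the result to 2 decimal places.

2.86

Speed ratio: V_B/V_A = (z_B/z_A)^α = (200.0/68.0)^0.325 = (2.9412)^0.325 = 1.41994
Power-density ratio: P_B/P_A = (V_B/V_A)³ = (1.41994)³ = 2.86291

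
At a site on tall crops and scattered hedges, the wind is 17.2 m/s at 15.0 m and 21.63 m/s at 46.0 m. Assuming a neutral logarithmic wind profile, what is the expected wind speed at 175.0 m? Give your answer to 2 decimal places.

26.91 m/s

Log law: V ∝ ln(z/z₀). From the pair, with r = V₁/V₂ = 0.79519,
ln z₀ = (ln z₁ − r·ln z₂)/(1 − r) = (2.7081 − 0.79519×3.8286)/0.20481 = -1.6428 → z₀ = 0.1934 m
V₃ = V₁ · ln(z₃/z₀)/ln(z₁/z₀) = 17.2 × 6.8076/4.3508 = 26.9121 m/s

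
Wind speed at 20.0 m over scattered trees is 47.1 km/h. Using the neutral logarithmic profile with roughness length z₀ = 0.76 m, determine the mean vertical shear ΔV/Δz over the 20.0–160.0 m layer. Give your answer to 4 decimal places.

Log law: V₂ = V₁ · ln(z₂/z₀)/ln(z₁/z₀) = 47.1 × 5.3496/3.2702 = 77.0500 km/h
ΔV/Δz = (77.0500 − 47.1)/(160.0 − 20.0) = 29.9500/140.0000 = 0.21393 km/h/m

0.2139 km/h/m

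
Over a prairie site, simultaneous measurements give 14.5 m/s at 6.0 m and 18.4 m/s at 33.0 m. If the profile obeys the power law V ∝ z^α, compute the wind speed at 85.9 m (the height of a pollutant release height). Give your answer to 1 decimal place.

21.0 m/s

First find α: α = ln(V₂/V₁)/ln(z₂/z₁) = ln(18.4/14.5)/ln(33.0/6.0) = 0.23820/1.70475 = 0.1397
Extrapolate from 33.0 m to 85.9 m: V₃ = 18.4 × (85.9/33.0)^0.1397 = 18.4 × 1.1430 = 21.0316 m/s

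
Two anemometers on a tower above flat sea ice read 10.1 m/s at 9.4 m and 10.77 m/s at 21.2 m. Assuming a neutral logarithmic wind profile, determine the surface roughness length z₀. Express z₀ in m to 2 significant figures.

z₀ ≈ 0.000045 m

Log law: V(z) ∝ ln(z/z₀). With r = V₁/V₂ = 10.1/10.77 = 0.93779,
r · ln(z₂/z₀) = ln(z₁/z₀) ⇒ ln z₀ = (ln z₁ − r·ln z₂)/(1 − r)
ln z₀ = (2.24071 − 0.93779×3.05400) / 0.06221 = -10.0194
z₀ = exp(-10.0194) = 0.00004453 m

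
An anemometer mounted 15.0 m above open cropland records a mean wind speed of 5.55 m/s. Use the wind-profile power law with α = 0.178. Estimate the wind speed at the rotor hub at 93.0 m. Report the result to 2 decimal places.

Power-law profile: V₂ = V₁ · (z₂/z₁)^α
V₂ = 5.55 × (93.0/15.0)^0.178 = 5.55 × (6.2000)^0.178
    = 5.55 × 1.3837 = 7.6796 m/s

7.68 m/s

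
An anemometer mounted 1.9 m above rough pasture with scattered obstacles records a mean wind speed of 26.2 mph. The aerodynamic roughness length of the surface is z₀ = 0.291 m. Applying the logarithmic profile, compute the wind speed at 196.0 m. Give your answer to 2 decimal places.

Log law: V(z) ∝ ln(z/z₀), so V₂/V₁ = ln(z₂/z₀) / ln(z₁/z₀).
ln(196.0/0.291) = 6.5125, ln(1.9/0.291) = 1.8763
V₂ = 26.2 × 6.5125/1.8763 = 26.2 × 3.4710 = 90.9396 mph

90.94 mph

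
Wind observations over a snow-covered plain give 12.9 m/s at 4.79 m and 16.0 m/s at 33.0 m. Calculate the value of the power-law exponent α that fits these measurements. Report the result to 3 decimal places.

α ≈ 0.112

Power law: V₂/V₁ = (z₂/z₁)^α ⇒ α = ln(V₂/V₁) / ln(z₂/z₁)
α = ln(16.0/12.9) / ln(33.0/4.79) = ln(1.2403) / ln(6.8894)
  = 0.21536 / 1.92998 = 0.11159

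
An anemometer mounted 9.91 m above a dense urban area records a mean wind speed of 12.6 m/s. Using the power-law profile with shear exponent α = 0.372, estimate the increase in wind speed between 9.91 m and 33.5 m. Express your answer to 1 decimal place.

Power law: V₂ = V₁ · (z₂/z₁)^α = 12.6 × (3.3804)^0.372 = 19.8220 m/s
ΔV = 19.8220 − 12.6 = 7.2220 m/s

7.2 m/s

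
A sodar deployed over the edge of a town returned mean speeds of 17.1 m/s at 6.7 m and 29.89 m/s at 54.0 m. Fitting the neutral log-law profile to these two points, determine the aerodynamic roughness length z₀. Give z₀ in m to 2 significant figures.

z₀ ≈ 0.41 m

Log law: V(z) ∝ ln(z/z₀). With r = V₁/V₂ = 17.1/29.89 = 0.57210,
r · ln(z₂/z₀) = ln(z₁/z₀) ⇒ ln z₀ = (ln z₁ − r·ln z₂)/(1 − r)
ln z₀ = (1.90211 − 0.57210×3.98898) / 0.42790 = -0.8880
z₀ = exp(-0.8880) = 0.4115 m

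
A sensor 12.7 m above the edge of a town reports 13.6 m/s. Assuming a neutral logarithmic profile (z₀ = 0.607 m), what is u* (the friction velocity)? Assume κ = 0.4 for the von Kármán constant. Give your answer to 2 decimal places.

u* ≈ 1.79 m/s

Log law: V(z) = (u*/κ) · ln(z/z₀) ⇒ u* = κ · V / ln(z/z₀)
u* = 0.4 × 13.6 / ln(12.7/0.607) = 0.4 × 13.6 / 3.0408
   = 5.4400 / 3.0408 = 1.7890 m/s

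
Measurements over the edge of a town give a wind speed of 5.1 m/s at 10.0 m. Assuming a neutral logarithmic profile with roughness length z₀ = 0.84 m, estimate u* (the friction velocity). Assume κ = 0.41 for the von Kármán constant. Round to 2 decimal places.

Log law: V(z) = (u*/κ) · ln(z/z₀) ⇒ u* = κ · V / ln(z/z₀)
u* = 0.41 × 5.1 / ln(10.0/0.84) = 0.41 × 5.1 / 2.4769
   = 2.0910 / 2.4769 = 0.8442 m/s

u* ≈ 0.84 m/s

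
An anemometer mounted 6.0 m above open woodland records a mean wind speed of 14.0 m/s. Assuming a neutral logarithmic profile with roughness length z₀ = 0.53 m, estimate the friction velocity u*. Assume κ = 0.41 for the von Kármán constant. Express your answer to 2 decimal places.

Log law: V(z) = (u*/κ) · ln(z/z₀) ⇒ u* = κ · V / ln(z/z₀)
u* = 0.41 × 14.0 / ln(6.0/0.53) = 0.41 × 14.0 / 2.4266
   = 5.7400 / 2.4266 = 2.3654 m/s

u* ≈ 2.37 m/s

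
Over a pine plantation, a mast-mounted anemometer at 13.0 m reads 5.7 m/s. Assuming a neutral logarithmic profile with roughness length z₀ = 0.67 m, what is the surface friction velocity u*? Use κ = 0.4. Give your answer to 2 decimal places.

u* ≈ 0.77 m/s

Log law: V(z) = (u*/κ) · ln(z/z₀) ⇒ u* = κ · V / ln(z/z₀)
u* = 0.4 × 5.7 / ln(13.0/0.67) = 0.4 × 5.7 / 2.9654
   = 2.2800 / 2.9654 = 0.7689 m/s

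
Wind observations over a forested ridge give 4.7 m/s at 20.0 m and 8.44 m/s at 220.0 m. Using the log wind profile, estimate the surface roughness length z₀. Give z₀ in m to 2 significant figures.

Log law: V(z) ∝ ln(z/z₀). With r = V₁/V₂ = 4.7/8.44 = 0.55687,
r · ln(z₂/z₀) = ln(z₁/z₀) ⇒ ln z₀ = (ln z₁ − r·ln z₂)/(1 − r)
ln z₀ = (2.99573 − 0.55687×5.39363) / 0.44313 = -0.0177
z₀ = exp(-0.0177) = 0.9825 m

z₀ ≈ 0.98 m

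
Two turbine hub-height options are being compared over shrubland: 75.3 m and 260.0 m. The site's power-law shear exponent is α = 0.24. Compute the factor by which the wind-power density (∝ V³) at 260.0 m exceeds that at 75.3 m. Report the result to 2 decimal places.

Speed ratio: V_B/V_A = (z_B/z_A)^α = (260.0/75.3)^0.24 = (3.4529)^0.24 = 1.34636
Power-density ratio: P_B/P_A = (V_B/V_A)³ = (1.34636)³ = 2.44055

2.44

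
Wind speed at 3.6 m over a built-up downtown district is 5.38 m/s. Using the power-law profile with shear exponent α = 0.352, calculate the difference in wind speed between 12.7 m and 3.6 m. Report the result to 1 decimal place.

3.0 m/s

Power law: V₂ = V₁ · (z₂/z₁)^α = 5.38 × (3.5278)^0.352 = 8.3850 m/s
ΔV = 8.3850 − 5.38 = 3.0050 m/s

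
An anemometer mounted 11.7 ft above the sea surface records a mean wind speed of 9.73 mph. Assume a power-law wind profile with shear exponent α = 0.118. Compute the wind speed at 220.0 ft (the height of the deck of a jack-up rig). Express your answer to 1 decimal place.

13.8 mph

Power-law profile: V₂ = V₁ · (z₂/z₁)^α
V₂ = 9.73 × (220.0/11.7)^0.118 = 9.73 × (18.8034)^0.118
    = 9.73 × 1.4137 = 13.7554 mph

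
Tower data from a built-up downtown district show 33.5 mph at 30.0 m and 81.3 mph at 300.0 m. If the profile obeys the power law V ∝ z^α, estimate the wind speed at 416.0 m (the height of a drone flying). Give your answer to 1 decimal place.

92.2 mph

First find α: α = ln(V₂/V₁)/ln(z₂/z₁) = ln(81.3/33.5)/ln(300.0/30.0) = 0.88660/2.30259 = 0.3850
Extrapolate from 300.0 m to 416.0 m: V₃ = 81.3 × (416.0/300.0)^0.3850 = 81.3 × 1.1341 = 92.2054 mph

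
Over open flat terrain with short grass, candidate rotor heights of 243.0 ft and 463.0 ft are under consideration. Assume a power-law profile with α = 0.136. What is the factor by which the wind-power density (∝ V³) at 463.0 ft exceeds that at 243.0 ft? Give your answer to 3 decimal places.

Speed ratio: V_B/V_A = (z_B/z_A)^α = (463.0/243.0)^0.136 = (1.9053)^0.136 = 1.09163
Power-density ratio: P_B/P_A = (V_B/V_A)³ = (1.09163)³ = 1.30086

1.301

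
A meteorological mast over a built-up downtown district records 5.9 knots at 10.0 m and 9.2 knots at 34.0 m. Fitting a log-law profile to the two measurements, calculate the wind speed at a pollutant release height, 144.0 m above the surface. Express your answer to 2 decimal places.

Log law: V ∝ ln(z/z₀). From the pair, with r = V₁/V₂ = 0.64130,
ln z₀ = (ln z₁ − r·ln z₂)/(1 − r) = (2.3026 − 0.64130×3.5264)/0.35870 = 0.1146 → z₀ = 1.121 m
V₃ = V₁ · ln(z₃/z₀)/ln(z₁/z₀) = 5.9 × 4.8552/2.1880 = 13.0924 knots

13.09 knots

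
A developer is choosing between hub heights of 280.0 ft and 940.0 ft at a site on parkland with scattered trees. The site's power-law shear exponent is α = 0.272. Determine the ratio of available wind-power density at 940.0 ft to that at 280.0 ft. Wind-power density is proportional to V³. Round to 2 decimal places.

Speed ratio: V_B/V_A = (z_B/z_A)^α = (940.0/280.0)^0.272 = (3.3571)^0.272 = 1.39016
Power-density ratio: P_B/P_A = (V_B/V_A)³ = (1.39016)³ = 2.68653

2.69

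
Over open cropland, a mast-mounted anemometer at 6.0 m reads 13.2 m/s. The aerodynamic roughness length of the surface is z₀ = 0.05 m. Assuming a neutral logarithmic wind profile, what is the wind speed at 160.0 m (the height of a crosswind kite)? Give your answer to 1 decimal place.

22.3 m/s

Log law: V(z) ∝ ln(z/z₀), so V₂/V₁ = ln(z₂/z₀) / ln(z₁/z₀).
ln(160.0/0.05) = 8.0709, ln(6.0/0.05) = 4.7875
V₂ = 13.2 × 8.0709/4.7875 = 13.2 × 1.6858 = 22.2530 m/s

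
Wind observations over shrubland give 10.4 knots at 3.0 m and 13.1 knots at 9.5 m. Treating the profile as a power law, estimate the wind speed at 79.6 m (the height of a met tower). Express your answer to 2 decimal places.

First find α: α = ln(V₂/V₁)/ln(z₂/z₁) = ln(13.1/10.4)/ln(9.5/3.0) = 0.23081/1.15268 = 0.2002
Extrapolate from 9.5 m to 79.6 m: V₃ = 13.1 × (79.6/9.5)^0.2002 = 13.1 × 1.5306 = 20.0505 knots

20.05 knots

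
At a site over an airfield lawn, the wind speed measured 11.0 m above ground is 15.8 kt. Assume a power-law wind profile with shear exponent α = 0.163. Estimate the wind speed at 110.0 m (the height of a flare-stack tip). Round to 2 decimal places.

23.00 kt

Power-law profile: V₂ = V₁ · (z₂/z₁)^α
V₂ = 15.8 × (110.0/11.0)^0.163 = 15.8 × (10.0000)^0.163
    = 15.8 × 1.4555 = 22.9963 kt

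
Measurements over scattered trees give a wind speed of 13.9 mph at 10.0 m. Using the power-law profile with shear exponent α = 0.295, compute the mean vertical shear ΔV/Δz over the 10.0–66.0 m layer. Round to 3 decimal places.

Power law: V₂ = V₁ · (z₂/z₁)^α = 13.9 × (6.6000)^0.295 = 24.2538 mph
ΔV/Δz = (24.2538 − 13.9)/(66.0 − 10.0) = 10.3538/56.0000 = 0.18489 mph/m

0.185 mph/m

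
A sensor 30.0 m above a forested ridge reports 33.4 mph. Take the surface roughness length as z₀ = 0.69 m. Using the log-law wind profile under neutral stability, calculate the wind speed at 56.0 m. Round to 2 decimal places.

Log law: V(z) ∝ ln(z/z₀), so V₂/V₁ = ln(z₂/z₀) / ln(z₁/z₀).
ln(56.0/0.69) = 4.3964, ln(30.0/0.69) = 3.7723
V₂ = 33.4 × 4.3964/3.7723 = 33.4 × 1.1655 = 38.9263 mph

38.93 mph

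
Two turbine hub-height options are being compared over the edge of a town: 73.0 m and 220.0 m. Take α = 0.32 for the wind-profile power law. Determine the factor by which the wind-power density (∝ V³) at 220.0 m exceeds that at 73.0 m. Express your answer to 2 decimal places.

Speed ratio: V_B/V_A = (z_B/z_A)^α = (220.0/73.0)^0.32 = (3.0137)^0.32 = 1.42335
Power-density ratio: P_B/P_A = (V_B/V_A)³ = (1.42335)³ = 2.88361

2.88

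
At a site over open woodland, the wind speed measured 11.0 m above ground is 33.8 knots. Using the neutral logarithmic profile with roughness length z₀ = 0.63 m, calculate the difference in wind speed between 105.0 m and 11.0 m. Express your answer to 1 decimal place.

26.7 knots

Log law: V₂ = V₁ · ln(z₂/z₀)/ln(z₁/z₀) = 33.8 × 5.1160/2.8599 = 60.4632 knots
ΔV = 60.4632 − 33.8 = 26.6632 knots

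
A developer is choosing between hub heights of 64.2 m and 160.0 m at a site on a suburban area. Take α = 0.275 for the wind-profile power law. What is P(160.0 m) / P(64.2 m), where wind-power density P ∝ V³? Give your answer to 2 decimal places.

2.12

Speed ratio: V_B/V_A = (z_B/z_A)^α = (160.0/64.2)^0.275 = (2.4922)^0.275 = 1.28547
Power-density ratio: P_B/P_A = (V_B/V_A)³ = (1.28547)³ = 2.12414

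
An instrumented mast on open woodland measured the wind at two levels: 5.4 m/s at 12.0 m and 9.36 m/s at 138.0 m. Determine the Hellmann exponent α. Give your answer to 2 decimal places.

α ≈ 0.23

Power law: V₂/V₁ = (z₂/z₁)^α ⇒ α = ln(V₂/V₁) / ln(z₂/z₁)
α = ln(9.36/5.4) / ln(138.0/12.0) = ln(1.7333) / ln(11.5000)
  = 0.55005 / 2.44235 = 0.22521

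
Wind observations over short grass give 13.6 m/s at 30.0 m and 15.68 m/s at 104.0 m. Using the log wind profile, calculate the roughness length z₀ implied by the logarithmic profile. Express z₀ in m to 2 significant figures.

z₀ ≈ 0.0088 m

Log law: V(z) ∝ ln(z/z₀). With r = V₁/V₂ = 13.6/15.68 = 0.86735,
r · ln(z₂/z₀) = ln(z₁/z₀) ⇒ ln z₀ = (ln z₁ − r·ln z₂)/(1 − r)
ln z₀ = (3.40120 − 0.86735×4.64439) / 0.13265 = -4.7274
z₀ = exp(-4.7274) = 0.008850 m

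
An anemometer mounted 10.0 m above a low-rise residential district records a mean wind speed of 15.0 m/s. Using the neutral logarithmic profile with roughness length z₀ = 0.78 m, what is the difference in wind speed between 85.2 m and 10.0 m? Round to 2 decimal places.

12.60 m/s

Log law: V₂ = V₁ · ln(z₂/z₀)/ln(z₁/z₀) = 15.0 × 4.6935/2.5510 = 27.5973 m/s
ΔV = 27.5973 − 15.0 = 12.5973 m/s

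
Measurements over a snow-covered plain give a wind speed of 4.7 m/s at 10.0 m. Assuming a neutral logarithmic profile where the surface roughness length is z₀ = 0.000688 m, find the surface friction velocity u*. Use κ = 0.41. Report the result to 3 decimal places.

u* ≈ 0.201 m/s

Log law: V(z) = (u*/κ) · ln(z/z₀) ⇒ u* = κ · V / ln(z/z₀)
u* = 0.41 × 4.7 / ln(10.0/0.000688) = 0.41 × 4.7 / 9.5843
   = 1.9270 / 9.5843 = 0.2011 m/s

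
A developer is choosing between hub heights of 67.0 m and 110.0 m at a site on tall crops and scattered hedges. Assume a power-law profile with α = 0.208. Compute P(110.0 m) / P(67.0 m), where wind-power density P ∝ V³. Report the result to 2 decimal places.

Speed ratio: V_B/V_A = (z_B/z_A)^α = (110.0/67.0)^0.208 = (1.6418)^0.208 = 1.10863
Power-density ratio: P_B/P_A = (V_B/V_A)³ = (1.10863)³ = 1.36257

1.36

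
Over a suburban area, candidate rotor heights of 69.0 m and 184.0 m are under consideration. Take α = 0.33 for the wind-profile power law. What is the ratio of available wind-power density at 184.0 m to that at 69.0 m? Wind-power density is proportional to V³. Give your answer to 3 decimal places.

Speed ratio: V_B/V_A = (z_B/z_A)^α = (184.0/69.0)^0.33 = (2.6667)^0.33 = 1.38220
Power-density ratio: P_B/P_A = (V_B/V_A)³ = (1.38220)³ = 2.64064

2.641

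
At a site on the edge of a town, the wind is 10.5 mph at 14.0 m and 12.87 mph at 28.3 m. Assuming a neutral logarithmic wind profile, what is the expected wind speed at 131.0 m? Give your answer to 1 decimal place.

18.0 mph

Log law: V ∝ ln(z/z₀). From the pair, with r = V₁/V₂ = 0.81585,
ln z₀ = (ln z₁ − r·ln z₂)/(1 − r) = (2.6391 − 0.81585×3.3429)/0.18415 = -0.4791 → z₀ = 0.6194 m
V₃ = V₁ · ln(z₃/z₀)/ln(z₁/z₀) = 10.5 × 5.3543/3.1181 = 18.0300 mph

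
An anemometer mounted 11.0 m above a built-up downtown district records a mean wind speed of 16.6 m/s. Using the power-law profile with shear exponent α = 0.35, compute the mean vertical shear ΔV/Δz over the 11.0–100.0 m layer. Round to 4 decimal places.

Power law: V₂ = V₁ · (z₂/z₁)^α = 16.6 × (9.0909)^0.35 = 35.9435 m/s
ΔV/Δz = (35.9435 − 16.6)/(100.0 − 11.0) = 19.3435/89.0000 = 0.21734 m/s/m

0.2173 m/s/m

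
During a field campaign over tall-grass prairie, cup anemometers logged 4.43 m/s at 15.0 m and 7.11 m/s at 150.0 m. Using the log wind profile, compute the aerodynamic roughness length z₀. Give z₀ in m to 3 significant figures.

z₀ ≈ 0.334 m

Log law: V(z) ∝ ln(z/z₀). With r = V₁/V₂ = 4.43/7.11 = 0.62307,
r · ln(z₂/z₀) = ln(z₁/z₀) ⇒ ln z₀ = (ln z₁ − r·ln z₂)/(1 − r)
ln z₀ = (2.70805 − 0.62307×5.01064) / 0.37693 = -1.0981
z₀ = exp(-1.0981) = 0.3335 m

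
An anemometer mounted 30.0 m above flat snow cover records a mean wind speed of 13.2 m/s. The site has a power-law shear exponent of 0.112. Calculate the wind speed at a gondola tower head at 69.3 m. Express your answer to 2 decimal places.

14.50 m/s

Power-law profile: V₂ = V₁ · (z₂/z₁)^α
V₂ = 13.2 × (69.3/30.0)^0.112 = 13.2 × (2.3100)^0.112
    = 13.2 × 1.0983 = 14.4977 m/s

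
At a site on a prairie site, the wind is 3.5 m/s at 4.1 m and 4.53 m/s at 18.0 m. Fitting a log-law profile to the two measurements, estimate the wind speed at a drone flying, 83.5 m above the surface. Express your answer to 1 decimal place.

Log law: V ∝ ln(z/z₀). From the pair, with r = V₁/V₂ = 0.77263,
ln z₀ = (ln z₁ − r·ln z₂)/(1 − r) = (1.4110 − 0.77263×2.8904)/0.22737 = -3.6160 → z₀ = 0.02689 m
V₃ = V₁ · ln(z₃/z₀)/ln(z₁/z₀) = 3.5 × 8.0409/5.0270 = 5.5984 m/s

5.6 m/s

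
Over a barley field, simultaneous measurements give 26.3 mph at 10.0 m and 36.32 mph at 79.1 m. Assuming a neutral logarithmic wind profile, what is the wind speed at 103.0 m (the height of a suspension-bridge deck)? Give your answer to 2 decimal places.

Log law: V ∝ ln(z/z₀). From the pair, with r = V₁/V₂ = 0.72412,
ln z₀ = (ln z₁ − r·ln z₂)/(1 − r) = (2.3026 − 0.72412×4.3707)/0.27588 = -3.1257 → z₀ = 0.04390 m
V₃ = V₁ · ln(z₃/z₀)/ln(z₁/z₀) = 26.3 × 7.7605/5.4283 = 37.5991 mph

37.60 mph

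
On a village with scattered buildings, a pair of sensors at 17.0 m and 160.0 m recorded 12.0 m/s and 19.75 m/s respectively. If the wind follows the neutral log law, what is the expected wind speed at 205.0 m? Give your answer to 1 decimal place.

20.6 m/s

Log law: V ∝ ln(z/z₀). From the pair, with r = V₁/V₂ = 0.60759,
ln z₀ = (ln z₁ − r·ln z₂)/(1 − r) = (2.8332 − 0.60759×5.0752)/0.39241 = -0.6382 → z₀ = 0.5282 m
V₃ = V₁ · ln(z₃/z₀)/ln(z₁/z₀) = 12.0 × 5.9612/3.4714 = 20.6067 m/s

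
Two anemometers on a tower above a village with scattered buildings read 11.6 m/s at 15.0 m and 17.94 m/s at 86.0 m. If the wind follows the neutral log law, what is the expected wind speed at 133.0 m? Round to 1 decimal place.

19.5 m/s

Log law: V ∝ ln(z/z₀). From the pair, with r = V₁/V₂ = 0.64660,
ln z₀ = (ln z₁ − r·ln z₂)/(1 − r) = (2.7081 − 0.64660×4.4543)/0.35340 = -0.4871 → z₀ = 0.6144 m
V₃ = V₁ · ln(z₃/z₀)/ln(z₁/z₀) = 11.6 × 5.3774/3.1951 = 19.5229 m/s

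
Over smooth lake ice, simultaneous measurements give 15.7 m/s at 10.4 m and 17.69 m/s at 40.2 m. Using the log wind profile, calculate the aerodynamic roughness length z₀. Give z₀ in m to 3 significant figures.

z₀ ≈ 0.000242 m

Log law: V(z) ∝ ln(z/z₀). With r = V₁/V₂ = 15.7/17.69 = 0.88751,
r · ln(z₂/z₀) = ln(z₁/z₀) ⇒ ln z₀ = (ln z₁ − r·ln z₂)/(1 − r)
ln z₀ = (2.34181 − 0.88751×3.69387) / 0.11249 = -8.3252
z₀ = exp(-8.3252) = 0.0002423 m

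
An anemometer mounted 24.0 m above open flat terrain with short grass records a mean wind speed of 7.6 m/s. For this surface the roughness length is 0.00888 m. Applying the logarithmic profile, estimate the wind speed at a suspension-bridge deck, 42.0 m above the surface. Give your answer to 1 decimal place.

8.1 m/s

Log law: V(z) ∝ ln(z/z₀), so V₂/V₁ = ln(z₂/z₀) / ln(z₁/z₀).
ln(42.0/0.00888) = 8.4616, ln(24.0/0.00888) = 7.9020
V₂ = 7.6 × 8.4616/7.9020 = 7.6 × 1.0708 = 8.1382 m/s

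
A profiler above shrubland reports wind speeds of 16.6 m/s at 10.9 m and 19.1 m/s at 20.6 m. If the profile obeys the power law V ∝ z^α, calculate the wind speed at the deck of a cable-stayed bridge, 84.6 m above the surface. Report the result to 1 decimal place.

First find α: α = ln(V₂/V₁)/ln(z₂/z₁) = ln(19.1/16.6)/ln(20.6/10.9) = 0.14029/0.63653 = 0.2204
Extrapolate from 20.6 m to 84.6 m: V₃ = 19.1 × (84.6/20.6)^0.2204 = 19.1 × 1.3652 = 26.0762 m/s

26.1 m/s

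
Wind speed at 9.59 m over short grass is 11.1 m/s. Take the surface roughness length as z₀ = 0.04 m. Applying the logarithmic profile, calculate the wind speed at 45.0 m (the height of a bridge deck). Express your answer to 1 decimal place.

14.2 m/s

Log law: V(z) ∝ ln(z/z₀), so V₂/V₁ = ln(z₂/z₀) / ln(z₁/z₀).
ln(45.0/0.04) = 7.0255, ln(9.59/0.04) = 5.4796
V₂ = 11.1 × 7.0255/5.4796 = 11.1 × 1.2821 = 14.2316 m/s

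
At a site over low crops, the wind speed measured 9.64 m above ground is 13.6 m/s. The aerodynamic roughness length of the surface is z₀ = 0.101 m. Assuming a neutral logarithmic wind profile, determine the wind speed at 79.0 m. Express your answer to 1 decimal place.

Log law: V(z) ∝ ln(z/z₀), so V₂/V₁ = ln(z₂/z₀) / ln(z₁/z₀).
ln(79.0/0.101) = 6.6621, ln(9.64/0.101) = 4.5586
V₂ = 13.6 × 6.6621/4.5586 = 13.6 × 1.4614 = 19.8757 m/s

19.9 m/s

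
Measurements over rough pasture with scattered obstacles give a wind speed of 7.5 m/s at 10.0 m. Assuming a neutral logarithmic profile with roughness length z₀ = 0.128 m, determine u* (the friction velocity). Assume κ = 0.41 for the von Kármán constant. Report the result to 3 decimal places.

Log law: V(z) = (u*/κ) · ln(z/z₀) ⇒ u* = κ · V / ln(z/z₀)
u* = 0.41 × 7.5 / ln(10.0/0.128) = 0.41 × 7.5 / 4.3583
   = 3.0750 / 4.3583 = 0.7055 m/s

u* ≈ 0.706 m/s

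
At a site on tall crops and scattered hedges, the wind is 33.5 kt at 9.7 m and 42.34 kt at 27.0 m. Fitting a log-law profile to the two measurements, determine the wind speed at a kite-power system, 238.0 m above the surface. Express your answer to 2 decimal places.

61.13 kt

Log law: V ∝ ln(z/z₀). From the pair, with r = V₁/V₂ = 0.79121,
ln z₀ = (ln z₁ − r·ln z₂)/(1 − r) = (2.2721 − 0.79121×3.2958)/0.20879 = -1.6073 → z₀ = 0.2004 m
V₃ = V₁ · ln(z₃/z₀)/ln(z₁/z₀) = 33.5 × 7.0796/3.8794 = 61.1340 kt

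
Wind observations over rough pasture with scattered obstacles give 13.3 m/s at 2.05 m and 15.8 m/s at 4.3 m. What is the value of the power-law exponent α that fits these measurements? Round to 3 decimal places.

Power law: V₂/V₁ = (z₂/z₁)^α ⇒ α = ln(V₂/V₁) / ln(z₂/z₁)
α = ln(15.8/13.3) / ln(4.3/2.05) = ln(1.1880) / ln(2.0976)
  = 0.17225 / 0.74078 = 0.23252

α ≈ 0.233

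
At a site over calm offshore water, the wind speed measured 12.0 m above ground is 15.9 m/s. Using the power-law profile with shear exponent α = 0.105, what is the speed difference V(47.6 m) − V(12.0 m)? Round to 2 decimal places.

Power law: V₂ = V₁ · (z₂/z₁)^α = 15.9 × (3.9667)^0.105 = 18.3752 m/s
ΔV = 18.3752 − 15.9 = 2.4752 m/s

2.48 m/s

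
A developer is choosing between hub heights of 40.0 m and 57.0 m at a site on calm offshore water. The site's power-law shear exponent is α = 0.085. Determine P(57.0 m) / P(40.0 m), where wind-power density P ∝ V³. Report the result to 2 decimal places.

Speed ratio: V_B/V_A = (z_B/z_A)^α = (57.0/40.0)^0.085 = (1.4250)^0.085 = 1.03056
Power-density ratio: P_B/P_A = (V_B/V_A)³ = (1.03056)³ = 1.09452

1.09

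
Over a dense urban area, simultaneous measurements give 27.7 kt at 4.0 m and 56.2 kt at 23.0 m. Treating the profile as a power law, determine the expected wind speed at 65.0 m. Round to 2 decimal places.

First find α: α = ln(V₂/V₁)/ln(z₂/z₁) = ln(56.2/27.7)/ln(23.0/4.0) = 0.70748/1.74920 = 0.4045
Extrapolate from 23.0 m to 65.0 m: V₃ = 56.2 × (65.0/23.0)^0.4045 = 56.2 × 1.5223 = 85.5507 kt

85.55 kt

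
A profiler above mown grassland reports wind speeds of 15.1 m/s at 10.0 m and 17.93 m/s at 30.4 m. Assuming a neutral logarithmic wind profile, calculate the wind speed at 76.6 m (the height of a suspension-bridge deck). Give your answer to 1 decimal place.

Log law: V ∝ ln(z/z₀). From the pair, with r = V₁/V₂ = 0.84216,
ln z₀ = (ln z₁ − r·ln z₂)/(1 − r) = (2.3026 − 0.84216×3.4144)/0.15784 = -3.6299 → z₀ = 0.02652 m
V₃ = V₁ · ln(z₃/z₀)/ln(z₁/z₀) = 15.1 × 7.9685/5.9325 = 20.2822 m/s

20.3 m/s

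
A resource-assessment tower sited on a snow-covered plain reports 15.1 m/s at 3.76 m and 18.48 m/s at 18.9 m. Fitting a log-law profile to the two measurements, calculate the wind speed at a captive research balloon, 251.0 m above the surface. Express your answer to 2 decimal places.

23.89 m/s

Log law: V ∝ ln(z/z₀). From the pair, with r = V₁/V₂ = 0.81710,
ln z₀ = (ln z₁ − r·ln z₂)/(1 − r) = (1.3244 − 0.81710×2.9392)/0.18290 = -5.8894 → z₀ = 0.002769 m
V₃ = V₁ · ln(z₃/z₀)/ln(z₁/z₀) = 15.1 × 11.4148/7.2138 = 23.8937 m/s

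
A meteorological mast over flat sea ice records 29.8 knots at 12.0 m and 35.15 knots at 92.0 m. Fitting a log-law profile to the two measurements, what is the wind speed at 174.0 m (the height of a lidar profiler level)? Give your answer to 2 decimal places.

Log law: V ∝ ln(z/z₀). From the pair, with r = V₁/V₂ = 0.84780,
ln z₀ = (ln z₁ − r·ln z₂)/(1 − r) = (2.4849 − 0.84780×4.5218)/0.15220 = -8.8607 → z₀ = 0.0001419 m
V₃ = V₁ · ln(z₃/z₀)/ln(z₁/z₀) = 29.8 × 14.0198/11.3456 = 36.8238 knots

36.82 knots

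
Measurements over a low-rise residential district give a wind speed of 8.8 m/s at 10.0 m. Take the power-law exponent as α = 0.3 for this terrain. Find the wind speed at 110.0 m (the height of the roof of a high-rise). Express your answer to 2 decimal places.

18.07 m/s

Power-law profile: V₂ = V₁ · (z₂/z₁)^α
V₂ = 8.8 × (110.0/10.0)^0.3 = 8.8 × (11.0000)^0.3
    = 8.8 × 2.0531 = 18.0676 m/s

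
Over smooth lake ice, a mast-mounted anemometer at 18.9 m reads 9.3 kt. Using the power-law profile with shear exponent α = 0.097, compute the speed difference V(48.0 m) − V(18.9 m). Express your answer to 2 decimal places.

0.88 kt

Power law: V₂ = V₁ · (z₂/z₁)^α = 9.3 × (2.5397)^0.097 = 10.1800 kt
ΔV = 10.1800 − 9.3 = 0.8800 kt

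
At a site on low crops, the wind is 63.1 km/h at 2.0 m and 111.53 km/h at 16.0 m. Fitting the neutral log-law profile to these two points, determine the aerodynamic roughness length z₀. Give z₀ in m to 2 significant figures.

Log law: V(z) ∝ ln(z/z₀). With r = V₁/V₂ = 63.1/111.53 = 0.56577,
r · ln(z₂/z₀) = ln(z₁/z₀) ⇒ ln z₀ = (ln z₁ − r·ln z₂)/(1 − r)
ln z₀ = (0.69315 − 0.56577×2.77259) / 0.43423 = -2.0162
z₀ = exp(-2.0162) = 0.1332 m

z₀ ≈ 0.13 m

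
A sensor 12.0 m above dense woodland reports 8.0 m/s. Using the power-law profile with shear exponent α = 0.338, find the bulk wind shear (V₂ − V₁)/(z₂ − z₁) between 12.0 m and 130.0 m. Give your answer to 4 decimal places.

Power law: V₂ = V₁ · (z₂/z₁)^α = 8.0 × (10.8333)^0.338 = 17.8994 m/s
ΔV/Δz = (17.8994 − 8.0)/(130.0 − 12.0) = 9.8994/118.0000 = 0.08389 m/s/m

0.0839 m/s/m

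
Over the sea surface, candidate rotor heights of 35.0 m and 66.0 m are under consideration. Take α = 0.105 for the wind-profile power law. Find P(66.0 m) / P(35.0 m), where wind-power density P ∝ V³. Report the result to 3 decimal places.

Speed ratio: V_B/V_A = (z_B/z_A)^α = (66.0/35.0)^0.105 = (1.8857)^0.105 = 1.06887
Power-density ratio: P_B/P_A = (V_B/V_A)³ = (1.06887)³ = 1.22117

1.221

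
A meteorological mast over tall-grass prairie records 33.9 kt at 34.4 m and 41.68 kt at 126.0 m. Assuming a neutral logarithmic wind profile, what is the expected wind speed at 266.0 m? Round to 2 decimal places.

46.16 kt

Log law: V ∝ ln(z/z₀). From the pair, with r = V₁/V₂ = 0.81334,
ln z₀ = (ln z₁ − r·ln z₂)/(1 − r) = (3.5381 − 0.81334×4.8363)/0.18666 = -2.1187 → z₀ = 0.1202 m
V₃ = V₁ · ln(z₃/z₀)/ln(z₁/z₀) = 33.9 × 7.7022/5.6568 = 46.1579 kt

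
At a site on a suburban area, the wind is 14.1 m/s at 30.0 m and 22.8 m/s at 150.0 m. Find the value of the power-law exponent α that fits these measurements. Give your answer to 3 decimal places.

Power law: V₂/V₁ = (z₂/z₁)^α ⇒ α = ln(V₂/V₁) / ln(z₂/z₁)
α = ln(22.8/14.1) / ln(150.0/30.0) = ln(1.6170) / ln(5.0000)
  = 0.48059 / 1.60944 = 0.29860

α ≈ 0.299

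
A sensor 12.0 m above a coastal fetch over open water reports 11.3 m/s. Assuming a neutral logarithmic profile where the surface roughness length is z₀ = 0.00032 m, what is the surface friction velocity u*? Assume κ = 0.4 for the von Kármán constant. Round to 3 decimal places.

Log law: V(z) = (u*/κ) · ln(z/z₀) ⇒ u* = κ · V / ln(z/z₀)
u* = 0.4 × 11.3 / ln(12.0/0.00032) = 0.4 × 11.3 / 10.5321
   = 4.5200 / 10.5321 = 0.4292 m/s

u* ≈ 0.429 m/s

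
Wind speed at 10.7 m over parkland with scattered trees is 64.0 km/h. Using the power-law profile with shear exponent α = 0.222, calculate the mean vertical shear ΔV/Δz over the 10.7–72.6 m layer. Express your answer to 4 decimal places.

0.5477 km/h/m

Power law: V₂ = V₁ · (z₂/z₁)^α = 64.0 × (6.7850)^0.222 = 97.9005 km/h
ΔV/Δz = (97.9005 − 64.0)/(72.6 − 10.7) = 33.9005/61.9000 = 0.54766 km/h/m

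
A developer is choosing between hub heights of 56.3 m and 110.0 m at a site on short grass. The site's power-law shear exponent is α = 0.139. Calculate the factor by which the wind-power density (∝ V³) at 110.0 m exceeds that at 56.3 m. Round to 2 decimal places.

1.32

Speed ratio: V_B/V_A = (z_B/z_A)^α = (110.0/56.3)^0.139 = (1.9538)^0.139 = 1.09757
Power-density ratio: P_B/P_A = (V_B/V_A)³ = (1.09757)³ = 1.32220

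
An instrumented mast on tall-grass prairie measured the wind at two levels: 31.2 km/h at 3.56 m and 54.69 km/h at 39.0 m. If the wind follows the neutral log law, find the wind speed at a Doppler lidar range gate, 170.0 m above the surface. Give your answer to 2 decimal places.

69.14 km/h

Log law: V ∝ ln(z/z₀). From the pair, with r = V₁/V₂ = 0.57049,
ln z₀ = (ln z₁ − r·ln z₂)/(1 − r) = (1.2698 − 0.57049×3.6636)/0.42951 = -1.9097 → z₀ = 0.1481 m
V₃ = V₁ · ln(z₃/z₀)/ln(z₁/z₀) = 31.2 × 7.0455/3.1795 = 69.1368 km/h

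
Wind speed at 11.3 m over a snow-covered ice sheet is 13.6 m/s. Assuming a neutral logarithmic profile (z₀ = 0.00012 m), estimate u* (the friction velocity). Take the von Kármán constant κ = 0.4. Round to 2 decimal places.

u* ≈ 0.47 m/s

Log law: V(z) = (u*/κ) · ln(z/z₀) ⇒ u* = κ · V / ln(z/z₀)
u* = 0.4 × 13.6 / ln(11.3/0.00012) = 0.4 × 13.6 / 11.4528
   = 5.4400 / 11.4528 = 0.4750 m/s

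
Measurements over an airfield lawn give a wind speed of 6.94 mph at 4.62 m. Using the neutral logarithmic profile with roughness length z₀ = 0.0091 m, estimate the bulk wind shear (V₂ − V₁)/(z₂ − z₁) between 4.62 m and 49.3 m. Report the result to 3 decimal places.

Log law: V₂ = V₁ · ln(z₂/z₀)/ln(z₁/z₀) = 6.94 × 8.5974/6.2299 = 9.5774 mph
ΔV/Δz = (9.5774 − 6.94)/(49.3 − 4.62) = 2.6374/44.6800 = 0.05903 mph/m

0.059 mph/m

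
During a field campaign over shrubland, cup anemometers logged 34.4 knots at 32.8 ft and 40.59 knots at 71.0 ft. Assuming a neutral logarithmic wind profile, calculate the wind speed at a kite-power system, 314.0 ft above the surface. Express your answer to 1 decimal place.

52.5 knots

Log law: V ∝ ln(z/z₀). From the pair, with r = V₁/V₂ = 0.84750,
ln z₀ = (ln z₁ − r·ln z₂)/(1 − r) = (3.4904 − 0.84750×4.2627)/0.15250 = -0.8012 → z₀ = 0.4488 ft
V₃ = V₁ · ln(z₃/z₀)/ln(z₁/z₀) = 34.4 × 6.5506/4.2917 = 52.5068 knots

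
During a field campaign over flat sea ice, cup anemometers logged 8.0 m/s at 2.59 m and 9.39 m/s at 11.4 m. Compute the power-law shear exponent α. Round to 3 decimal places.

α ≈ 0.108

Power law: V₂/V₁ = (z₂/z₁)^α ⇒ α = ln(V₂/V₁) / ln(z₂/z₁)
α = ln(9.39/8.0) / ln(11.4/2.59) = ln(1.1738) / ln(4.4015)
  = 0.16020 / 1.48196 = 0.10810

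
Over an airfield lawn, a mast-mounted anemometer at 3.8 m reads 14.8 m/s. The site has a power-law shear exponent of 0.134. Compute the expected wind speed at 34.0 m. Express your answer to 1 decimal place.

Power-law profile: V₂ = V₁ · (z₂/z₁)^α
V₂ = 14.8 × (34.0/3.8)^0.134 = 14.8 × (8.9474)^0.134
    = 14.8 × 1.3413 = 19.8513 m/s

19.9 m/s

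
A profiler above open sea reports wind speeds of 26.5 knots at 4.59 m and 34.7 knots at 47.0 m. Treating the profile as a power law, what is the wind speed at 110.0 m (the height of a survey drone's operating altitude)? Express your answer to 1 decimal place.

First find α: α = ln(V₂/V₁)/ln(z₂/z₁) = ln(34.7/26.5)/ln(47.0/4.59) = 0.26959/2.32627 = 0.1159
Extrapolate from 47.0 m to 110.0 m: V₃ = 34.7 × (110.0/47.0)^0.1159 = 34.7 × 1.1036 = 38.2937 knots

38.3 knots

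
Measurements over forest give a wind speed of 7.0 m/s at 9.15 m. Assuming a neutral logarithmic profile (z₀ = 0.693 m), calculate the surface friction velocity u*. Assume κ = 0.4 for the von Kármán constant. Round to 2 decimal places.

Log law: V(z) = (u*/κ) · ln(z/z₀) ⇒ u* = κ · V / ln(z/z₀)
u* = 0.4 × 7.0 / ln(9.15/0.693) = 0.4 × 7.0 / 2.5805
   = 2.8000 / 2.5805 = 1.0851 m/s

u* ≈ 1.09 m/s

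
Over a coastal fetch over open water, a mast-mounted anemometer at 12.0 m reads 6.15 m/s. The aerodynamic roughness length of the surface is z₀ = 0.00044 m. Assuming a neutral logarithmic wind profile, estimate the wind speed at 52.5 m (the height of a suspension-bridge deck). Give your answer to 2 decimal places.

Log law: V(z) ∝ ln(z/z₀), so V₂/V₁ = ln(z₂/z₀) / ln(z₁/z₀).
ln(52.5/0.00044) = 11.6895, ln(12.0/0.00044) = 10.2136
V₂ = 6.15 × 11.6895/10.2136 = 6.15 × 1.1445 = 7.0387 m/s

7.04 m/s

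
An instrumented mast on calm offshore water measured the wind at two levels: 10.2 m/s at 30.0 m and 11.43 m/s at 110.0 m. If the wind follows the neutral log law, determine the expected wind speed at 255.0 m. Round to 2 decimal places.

Log law: V ∝ ln(z/z₀). From the pair, with r = V₁/V₂ = 0.89239,
ln z₀ = (ln z₁ − r·ln z₂)/(1 − r) = (3.4012 − 0.89239×4.7005)/0.10761 = -7.3733 → z₀ = 0.0006278 m
V₃ = V₁ · ln(z₃/z₀)/ln(z₁/z₀) = 10.2 × 12.9146/10.7745 = 12.2259 m/s

12.23 m/s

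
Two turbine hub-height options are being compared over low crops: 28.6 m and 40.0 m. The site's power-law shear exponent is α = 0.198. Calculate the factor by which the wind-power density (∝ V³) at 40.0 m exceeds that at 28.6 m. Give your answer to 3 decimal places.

Speed ratio: V_B/V_A = (z_B/z_A)^α = (40.0/28.6)^0.198 = (1.3986)^0.198 = 1.06868
Power-density ratio: P_B/P_A = (V_B/V_A)³ = (1.06868)³ = 1.22051

1.221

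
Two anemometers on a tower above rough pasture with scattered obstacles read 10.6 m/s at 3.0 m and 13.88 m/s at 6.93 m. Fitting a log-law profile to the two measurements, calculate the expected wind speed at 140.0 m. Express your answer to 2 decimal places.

25.66 m/s

Log law: V ∝ ln(z/z₀). From the pair, with r = V₁/V₂ = 0.76369,
ln z₀ = (ln z₁ − r·ln z₂)/(1 − r) = (1.0986 − 0.76369×1.9359)/0.23631 = -1.6071 → z₀ = 0.2005 m
V₃ = V₁ · ln(z₃/z₀)/ln(z₁/z₀) = 10.6 × 6.5488/2.7057 = 25.6555 m/s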